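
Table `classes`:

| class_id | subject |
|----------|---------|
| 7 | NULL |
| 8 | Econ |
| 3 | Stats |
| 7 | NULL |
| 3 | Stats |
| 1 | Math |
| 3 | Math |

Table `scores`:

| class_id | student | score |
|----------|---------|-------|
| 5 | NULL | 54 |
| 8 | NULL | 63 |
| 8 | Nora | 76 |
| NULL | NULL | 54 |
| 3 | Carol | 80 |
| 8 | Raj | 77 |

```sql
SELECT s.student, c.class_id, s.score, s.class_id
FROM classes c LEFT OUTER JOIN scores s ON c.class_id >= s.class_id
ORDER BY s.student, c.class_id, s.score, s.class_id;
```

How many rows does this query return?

13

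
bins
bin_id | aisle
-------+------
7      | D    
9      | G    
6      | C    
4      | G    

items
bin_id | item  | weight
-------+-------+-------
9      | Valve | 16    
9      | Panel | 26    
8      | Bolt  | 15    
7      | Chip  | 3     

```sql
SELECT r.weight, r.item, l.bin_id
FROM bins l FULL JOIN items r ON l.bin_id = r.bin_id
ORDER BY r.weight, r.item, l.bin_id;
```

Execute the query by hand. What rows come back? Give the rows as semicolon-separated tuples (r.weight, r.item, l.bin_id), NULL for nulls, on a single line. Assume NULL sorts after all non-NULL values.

FULL OUTER JOIN keeps every row from both sides; unmatched rows get NULL for the other side's columns.
Matching on l.bin_id = r.bin_id.
- l[0] bin_id=7 → 1 match(es) in r → 1 row(s).
- l[1] bin_id=9 → 2 match(es) in r → 2 row(s).
- l[2] bin_id=6 → no match; kept with NULLs on the r side.
- l[3] bin_id=4 → no match; kept with NULLs on the r side.
- plus 1 unmatched r row(s), each kept with NULL l columns.
After projecting and ordering:
r.weight | r.item | l.bin_id
3 | Chip | 7
15 | Bolt | NULL
16 | Valve | 9
26 | Panel | 9
NULL | NULL | 4
NULL | NULL | 6

(3, Chip, 7); (15, Bolt, NULL); (16, Valve, 9); (26, Panel, 9); (NULL, NULL, 4); (NULL, NULL, 6)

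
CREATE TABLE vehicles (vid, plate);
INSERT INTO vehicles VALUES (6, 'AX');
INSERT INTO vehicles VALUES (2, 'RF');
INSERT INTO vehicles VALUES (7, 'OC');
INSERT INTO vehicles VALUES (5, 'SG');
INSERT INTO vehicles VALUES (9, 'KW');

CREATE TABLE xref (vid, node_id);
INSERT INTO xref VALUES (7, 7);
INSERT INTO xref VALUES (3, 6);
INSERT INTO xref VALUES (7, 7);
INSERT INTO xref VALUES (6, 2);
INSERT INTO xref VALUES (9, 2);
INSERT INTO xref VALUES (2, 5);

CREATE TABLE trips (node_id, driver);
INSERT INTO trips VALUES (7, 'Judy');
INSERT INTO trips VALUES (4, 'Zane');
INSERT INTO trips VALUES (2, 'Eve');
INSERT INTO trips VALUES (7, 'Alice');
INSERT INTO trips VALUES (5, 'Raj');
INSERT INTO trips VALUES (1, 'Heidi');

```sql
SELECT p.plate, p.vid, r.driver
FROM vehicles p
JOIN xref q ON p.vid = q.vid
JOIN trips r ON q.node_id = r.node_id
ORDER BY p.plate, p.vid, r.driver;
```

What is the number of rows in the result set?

7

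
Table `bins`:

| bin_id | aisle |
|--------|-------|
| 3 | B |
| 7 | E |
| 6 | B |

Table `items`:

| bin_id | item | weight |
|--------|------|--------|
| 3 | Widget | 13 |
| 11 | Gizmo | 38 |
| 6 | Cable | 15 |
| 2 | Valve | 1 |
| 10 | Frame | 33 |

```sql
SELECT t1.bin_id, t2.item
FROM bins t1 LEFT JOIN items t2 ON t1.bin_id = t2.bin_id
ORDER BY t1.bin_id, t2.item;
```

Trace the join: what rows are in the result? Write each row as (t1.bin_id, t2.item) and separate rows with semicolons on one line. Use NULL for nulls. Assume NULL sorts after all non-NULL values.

LEFT JOIN keeps every row from `bins`; unmatched rows get NULL for `items`'s columns.
Matching on t1.bin_id = t2.bin_id.
- t1 (bin_id=3) pairs with 1 row(s) of t2.
- t1 (bin_id=7) has no partner → padded with NULL.
- t1 (bin_id=6) pairs with 1 row(s) of t2.
After projecting and ordering:
t1.bin_id | t2.item
3 | Widget
6 | Cable
7 | NULL

(3, Widget); (6, Cable); (7, NULL)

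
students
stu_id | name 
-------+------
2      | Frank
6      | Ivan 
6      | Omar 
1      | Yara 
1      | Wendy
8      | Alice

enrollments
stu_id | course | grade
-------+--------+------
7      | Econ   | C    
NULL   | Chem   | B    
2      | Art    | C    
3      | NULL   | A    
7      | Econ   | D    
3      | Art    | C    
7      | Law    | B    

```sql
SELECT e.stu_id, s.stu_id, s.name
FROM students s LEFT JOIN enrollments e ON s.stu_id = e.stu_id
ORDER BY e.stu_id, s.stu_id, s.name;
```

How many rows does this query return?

LEFT JOIN keeps every row from `students`; unmatched rows get NULL for `enrollments`'s columns.
Matching on s.stu_id = e.stu_id. A NULL in a compared column never satisfies the condition.
- stu_id=2: 1 matching e row(s), so 1 row(s) emitted.
- stu_id=6: no e row matches, row kept with e columns NULL.
- stu_id=6: no e row matches, row kept with e columns NULL.
- stu_id=1: no e row matches, row kept with e columns NULL.
- stu_id=1: no e row matches, row kept with e columns NULL.
- stu_id=8: no e row matches, row kept with e columns NULL.
Total: 1 matched + 5 padded = 6 rows.

6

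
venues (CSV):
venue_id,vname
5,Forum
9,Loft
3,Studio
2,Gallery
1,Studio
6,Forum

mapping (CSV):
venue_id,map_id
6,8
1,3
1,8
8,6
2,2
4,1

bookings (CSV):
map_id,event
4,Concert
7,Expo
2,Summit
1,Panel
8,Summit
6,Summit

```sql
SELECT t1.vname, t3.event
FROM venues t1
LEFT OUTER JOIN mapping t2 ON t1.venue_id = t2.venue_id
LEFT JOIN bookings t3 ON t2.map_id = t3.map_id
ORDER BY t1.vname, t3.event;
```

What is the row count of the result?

7

Step 1 — t1 LEFT JOIN t2 on venue_id → 7 row(s).
Then LEFT JOIN `bookings t3` on map_id: each of those 7 rows is kept; rows whose t2.map_id has no match in t3 get NULL for t3's columns.
Result: 7 row(s).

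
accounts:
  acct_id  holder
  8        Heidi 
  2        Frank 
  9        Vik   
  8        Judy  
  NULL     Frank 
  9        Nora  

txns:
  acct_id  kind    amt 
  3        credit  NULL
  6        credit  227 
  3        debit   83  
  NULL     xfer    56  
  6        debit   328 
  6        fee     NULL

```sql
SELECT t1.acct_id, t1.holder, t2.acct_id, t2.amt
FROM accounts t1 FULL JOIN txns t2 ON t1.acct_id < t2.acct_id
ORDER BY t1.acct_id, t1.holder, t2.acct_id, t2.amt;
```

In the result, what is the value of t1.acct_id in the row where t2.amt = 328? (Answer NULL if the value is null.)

FULL OUTER JOIN keeps every row from both sides; unmatched rows get NULL for the other side's columns.
Matching on t1.acct_id < t2.acct_id. A NULL in a compared column never satisfies the condition.
Matched pairs: 5; unmatched t1 rows kept: 5; unmatched t2 rows kept: 1.

2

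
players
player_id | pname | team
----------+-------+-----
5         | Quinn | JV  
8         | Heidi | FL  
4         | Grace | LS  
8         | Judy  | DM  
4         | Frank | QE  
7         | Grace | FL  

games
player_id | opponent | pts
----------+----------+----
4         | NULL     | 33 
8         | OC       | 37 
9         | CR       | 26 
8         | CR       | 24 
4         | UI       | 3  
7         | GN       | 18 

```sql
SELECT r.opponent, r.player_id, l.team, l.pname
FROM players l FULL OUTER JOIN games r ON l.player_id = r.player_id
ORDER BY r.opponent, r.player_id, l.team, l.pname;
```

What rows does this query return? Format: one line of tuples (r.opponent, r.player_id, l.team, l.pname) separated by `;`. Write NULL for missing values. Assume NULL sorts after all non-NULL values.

FULL OUTER JOIN keeps every row from both sides; unmatched rows get NULL for the other side's columns.
Matching on l.player_id = r.player_id.
- l row (player_id=5): no match → kept, r columns NULL.
- l row (player_id=8): matches 2 r row(s) → 2 output row(s).
- l row (player_id=4): matches 2 r row(s) → 2 output row(s).
- l row (player_id=8): matches 2 r row(s) → 2 output row(s).
- l row (player_id=4): matches 2 r row(s) → 2 output row(s).
- l row (player_id=7): matches 1 r row(s) → 1 output row(s).
- 1 row(s) from r found no l partner → padded with NULL.

(CR, 8, DM, Judy); (CR, 8, FL, Heidi); (CR, 9, NULL, NULL); (GN, 7, FL, Grace); (OC, 8, DM, Judy); (OC, 8, FL, Heidi); (UI, 4, LS, Grace); (UI, 4, QE, Frank); (NULL, 4, LS, Grace); (NULL, 4, QE, Frank); (NULL, NULL, JV, Quinn)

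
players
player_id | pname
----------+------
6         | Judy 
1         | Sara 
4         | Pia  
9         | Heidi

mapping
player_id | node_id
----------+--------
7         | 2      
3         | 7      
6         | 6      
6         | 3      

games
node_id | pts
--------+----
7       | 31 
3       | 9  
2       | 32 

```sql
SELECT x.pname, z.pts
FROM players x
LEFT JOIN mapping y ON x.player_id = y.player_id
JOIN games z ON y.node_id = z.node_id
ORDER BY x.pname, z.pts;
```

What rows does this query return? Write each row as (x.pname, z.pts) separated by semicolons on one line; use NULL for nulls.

(Judy, 9)

Joins associate left-to-right: players LEFT JOIN mapping on player_id gives 5 intermediate row(s).
Then INNER JOIN `games z` on node_id: keep only rows whose y.node_id appears in z.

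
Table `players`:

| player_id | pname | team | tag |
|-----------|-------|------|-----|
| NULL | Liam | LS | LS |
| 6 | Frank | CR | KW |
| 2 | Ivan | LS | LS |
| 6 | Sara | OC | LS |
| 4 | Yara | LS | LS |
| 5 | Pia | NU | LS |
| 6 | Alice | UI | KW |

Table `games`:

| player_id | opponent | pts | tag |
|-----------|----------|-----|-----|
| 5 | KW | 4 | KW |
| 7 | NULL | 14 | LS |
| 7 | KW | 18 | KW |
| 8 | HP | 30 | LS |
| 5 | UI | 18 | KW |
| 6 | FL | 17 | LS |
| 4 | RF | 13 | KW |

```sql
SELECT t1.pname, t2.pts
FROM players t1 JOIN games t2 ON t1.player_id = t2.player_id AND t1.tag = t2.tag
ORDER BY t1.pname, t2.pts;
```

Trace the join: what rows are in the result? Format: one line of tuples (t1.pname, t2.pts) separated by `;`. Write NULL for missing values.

(Sara, 17)

INNER JOIN keeps only pairs where the ON condition holds.
Matching on t1.player_id = t2.player_id AND t1.tag = t2.tag. A NULL in a compared column never satisfies the condition.
- t1 row (player_id=NULL, tag=LS): no match → dropped.
- t1 row (player_id=6, tag=KW): no match → dropped.
- t1 row (player_id=2, tag=LS): no match → dropped.
- t1 row (player_id=6, tag=LS): matches 1 t2 row(s) → 1 output row(s).
- t1 row (player_id=4, tag=LS): no match → dropped.
- t1 row (player_id=5, tag=LS): no match → dropped.
- t1 row (player_id=6, tag=KW): no match → dropped.
After projecting and ordering:
t1.pname | t2.pts
Sara | 17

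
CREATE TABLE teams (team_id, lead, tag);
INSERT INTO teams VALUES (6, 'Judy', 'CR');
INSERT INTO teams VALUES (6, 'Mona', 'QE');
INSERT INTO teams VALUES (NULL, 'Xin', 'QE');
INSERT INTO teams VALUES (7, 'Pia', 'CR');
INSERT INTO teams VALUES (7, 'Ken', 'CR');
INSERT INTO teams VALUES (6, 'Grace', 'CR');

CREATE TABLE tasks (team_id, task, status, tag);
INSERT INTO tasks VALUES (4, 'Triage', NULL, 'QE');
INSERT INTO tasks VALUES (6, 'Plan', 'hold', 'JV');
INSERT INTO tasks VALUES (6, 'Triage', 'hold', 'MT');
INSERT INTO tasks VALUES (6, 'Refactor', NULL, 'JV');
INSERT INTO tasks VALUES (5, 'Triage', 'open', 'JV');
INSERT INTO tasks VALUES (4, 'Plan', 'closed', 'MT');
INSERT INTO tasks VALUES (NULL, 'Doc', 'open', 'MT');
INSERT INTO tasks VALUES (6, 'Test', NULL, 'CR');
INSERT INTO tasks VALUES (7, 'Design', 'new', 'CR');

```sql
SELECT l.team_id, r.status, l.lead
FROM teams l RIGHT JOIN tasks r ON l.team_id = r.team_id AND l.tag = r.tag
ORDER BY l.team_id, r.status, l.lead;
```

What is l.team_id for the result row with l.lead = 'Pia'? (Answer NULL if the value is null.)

7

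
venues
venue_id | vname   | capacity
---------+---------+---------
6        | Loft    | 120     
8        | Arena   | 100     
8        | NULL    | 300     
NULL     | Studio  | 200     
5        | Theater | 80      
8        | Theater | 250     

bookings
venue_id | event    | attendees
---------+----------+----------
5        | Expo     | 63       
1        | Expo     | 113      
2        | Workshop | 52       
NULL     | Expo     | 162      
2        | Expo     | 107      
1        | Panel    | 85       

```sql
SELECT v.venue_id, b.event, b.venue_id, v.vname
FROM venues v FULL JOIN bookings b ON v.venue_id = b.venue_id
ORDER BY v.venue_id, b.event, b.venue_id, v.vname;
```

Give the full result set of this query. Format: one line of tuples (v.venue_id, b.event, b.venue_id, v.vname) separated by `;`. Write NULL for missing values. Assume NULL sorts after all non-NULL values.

(5, Expo, 5, Theater); (6, NULL, NULL, Loft); (8, NULL, NULL, Arena); (8, NULL, NULL, Theater); (8, NULL, NULL, NULL); (NULL, Expo, 1, NULL); (NULL, Expo, 2, NULL); (NULL, Expo, NULL, NULL); (NULL, Panel, 1, NULL); (NULL, Workshop, 2, NULL); (NULL, NULL, NULL, Studio)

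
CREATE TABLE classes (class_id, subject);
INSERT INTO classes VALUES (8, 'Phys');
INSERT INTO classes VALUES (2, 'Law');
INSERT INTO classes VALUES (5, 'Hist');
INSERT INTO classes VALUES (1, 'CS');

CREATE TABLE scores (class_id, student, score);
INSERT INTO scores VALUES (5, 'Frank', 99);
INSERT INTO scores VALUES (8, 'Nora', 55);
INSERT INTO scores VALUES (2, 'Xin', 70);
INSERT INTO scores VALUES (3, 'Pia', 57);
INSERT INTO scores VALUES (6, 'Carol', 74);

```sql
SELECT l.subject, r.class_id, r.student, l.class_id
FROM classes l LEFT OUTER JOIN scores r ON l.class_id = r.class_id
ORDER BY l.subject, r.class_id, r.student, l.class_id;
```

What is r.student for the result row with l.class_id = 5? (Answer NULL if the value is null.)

Frank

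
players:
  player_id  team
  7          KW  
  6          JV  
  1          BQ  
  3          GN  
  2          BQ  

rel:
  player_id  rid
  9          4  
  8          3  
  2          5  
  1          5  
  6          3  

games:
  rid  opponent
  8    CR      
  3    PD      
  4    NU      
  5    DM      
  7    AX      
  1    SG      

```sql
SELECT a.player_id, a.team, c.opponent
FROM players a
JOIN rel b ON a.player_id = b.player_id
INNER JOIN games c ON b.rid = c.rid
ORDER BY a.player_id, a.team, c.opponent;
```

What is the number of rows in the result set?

Evaluate left to right. First `players a INNER JOIN rel b` on player_id: 3 row(s).
Then INNER JOIN `games c` on rid: keep only rows whose b.rid appears in c.
Result: 3 row(s).

3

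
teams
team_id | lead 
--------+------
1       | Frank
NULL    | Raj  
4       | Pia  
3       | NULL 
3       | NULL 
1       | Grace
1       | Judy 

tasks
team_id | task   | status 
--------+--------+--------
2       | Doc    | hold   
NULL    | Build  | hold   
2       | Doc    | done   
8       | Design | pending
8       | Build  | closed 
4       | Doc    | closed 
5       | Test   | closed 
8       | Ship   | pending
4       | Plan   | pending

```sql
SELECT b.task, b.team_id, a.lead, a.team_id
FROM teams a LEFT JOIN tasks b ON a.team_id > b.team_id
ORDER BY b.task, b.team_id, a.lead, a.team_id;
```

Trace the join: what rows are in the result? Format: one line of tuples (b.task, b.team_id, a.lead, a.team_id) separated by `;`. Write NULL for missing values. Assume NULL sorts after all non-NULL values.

LEFT JOIN keeps every row from `teams`; unmatched rows get NULL for `tasks`'s columns.
Matching on a.team_id > b.team_id. A NULL in a compared column never satisfies the condition.
- a[0] team_id=1 → no match; kept with NULLs on the b side.
- a[1] team_id=NULL → no match; kept with NULLs on the b side.
- a[2] team_id=4 → 2 match(es) in b → 2 row(s).
- a[3] team_id=3 → 2 match(es) in b → 2 row(s).
- a[4] team_id=3 → 2 match(es) in b → 2 row(s).
- a[5] team_id=1 → no match; kept with NULLs on the b side.
- a[6] team_id=1 → no match; kept with NULLs on the b side.
After projecting and ordering:
b.task | b.team_id | a.lead | a.team_id
Doc | 2 | Pia | 4
Doc | 2 | Pia | 4
Doc | 2 | NULL | 3
Doc | 2 | NULL | 3
Doc | 2 | NULL | 3
Doc | 2 | NULL | 3
NULL | NULL | Frank | 1
NULL | NULL | Grace | 1
NULL | NULL | Judy | 1
NULL | NULL | Raj | NULL

(Doc, 2, Pia, 4); (Doc, 2, Pia, 4); (Doc, 2, NULL, 3); (Doc, 2, NULL, 3); (Doc, 2, NULL, 3); (Doc, 2, NULL, 3); (NULL, NULL, Frank, 1); (NULL, NULL, Grace, 1); (NULL, NULL, Judy, 1); (NULL, NULL, Raj, NULL)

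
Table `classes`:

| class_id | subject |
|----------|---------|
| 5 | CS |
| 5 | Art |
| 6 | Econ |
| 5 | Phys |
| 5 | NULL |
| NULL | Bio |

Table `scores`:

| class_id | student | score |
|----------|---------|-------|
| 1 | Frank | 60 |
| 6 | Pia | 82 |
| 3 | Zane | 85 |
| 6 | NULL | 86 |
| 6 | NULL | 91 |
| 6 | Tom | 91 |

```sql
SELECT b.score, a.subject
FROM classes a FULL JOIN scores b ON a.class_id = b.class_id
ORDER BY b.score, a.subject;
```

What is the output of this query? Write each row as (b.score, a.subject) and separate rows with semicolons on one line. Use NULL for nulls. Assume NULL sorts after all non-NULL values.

(60, NULL); (82, Econ); (85, NULL); (86, Econ); (91, Econ); (91, Econ); (NULL, Art); (NULL, Bio); (NULL, CS); (NULL, Phys); (NULL, NULL)

FULL OUTER JOIN keeps every row from both sides; unmatched rows get NULL for the other side's columns.
Matching on a.class_id = b.class_id. A NULL in a compared column never satisfies the condition.
- a row (class_id=5): no match → kept, b columns NULL.
- a row (class_id=5): no match → kept, b columns NULL.
- a row (class_id=6): matches 4 b row(s) → 4 output row(s).
- a row (class_id=5): no match → kept, b columns NULL.
- a row (class_id=5): no match → kept, b columns NULL.
- a row (class_id=NULL): no match → kept, b columns NULL.
- 2 b row(s) had no a match → kept, a columns NULL.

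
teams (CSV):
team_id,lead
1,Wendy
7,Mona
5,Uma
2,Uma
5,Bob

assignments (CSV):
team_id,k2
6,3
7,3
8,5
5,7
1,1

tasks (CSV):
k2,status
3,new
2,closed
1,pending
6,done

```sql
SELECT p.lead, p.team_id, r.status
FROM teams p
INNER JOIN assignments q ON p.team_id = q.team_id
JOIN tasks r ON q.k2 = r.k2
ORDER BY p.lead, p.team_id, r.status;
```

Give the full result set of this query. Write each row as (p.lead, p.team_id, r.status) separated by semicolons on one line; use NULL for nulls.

Step 1 — p INNER JOIN q on team_id → 4 row(s).
Then INNER JOIN `tasks r` on k2: keep only rows whose q.k2 appears in r.

(Mona, 7, new); (Wendy, 1, pending)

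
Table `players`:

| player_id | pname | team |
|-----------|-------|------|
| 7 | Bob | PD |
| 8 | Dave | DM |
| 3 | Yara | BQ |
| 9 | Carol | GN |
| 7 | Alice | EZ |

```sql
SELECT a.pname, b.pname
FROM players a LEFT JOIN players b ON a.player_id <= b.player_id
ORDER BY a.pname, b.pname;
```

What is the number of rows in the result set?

16

LEFT JOIN keeps every row from `players a`; unmatched rows get NULL for `players b`'s columns.
Matching on a.player_id <= b.player_id.
- a row (player_id=7): matches 4 b row(s) → 4 output row(s).
- a row (player_id=8): matches 2 b row(s) → 2 output row(s).
- a row (player_id=3): matches 5 b row(s) → 5 output row(s).
- a row (player_id=9): matches 1 b row(s) → 1 output row(s).
- a row (player_id=7): matches 4 b row(s) → 4 output row(s).
Total: 16 rows.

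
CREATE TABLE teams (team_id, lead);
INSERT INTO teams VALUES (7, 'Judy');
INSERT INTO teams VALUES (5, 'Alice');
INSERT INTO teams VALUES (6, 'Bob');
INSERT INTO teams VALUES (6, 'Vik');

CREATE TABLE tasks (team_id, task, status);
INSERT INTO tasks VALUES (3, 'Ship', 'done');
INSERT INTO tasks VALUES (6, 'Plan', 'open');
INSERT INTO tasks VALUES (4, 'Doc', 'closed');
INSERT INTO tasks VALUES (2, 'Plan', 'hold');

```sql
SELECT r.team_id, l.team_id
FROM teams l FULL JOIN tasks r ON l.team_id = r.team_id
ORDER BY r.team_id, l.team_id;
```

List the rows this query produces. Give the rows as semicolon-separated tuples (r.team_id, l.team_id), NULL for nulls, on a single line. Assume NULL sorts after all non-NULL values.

(2, NULL); (3, NULL); (4, NULL); (6, 6); (6, 6); (NULL, 5); (NULL, 7)

FULL OUTER JOIN keeps every row from both sides; unmatched rows get NULL for the other side's columns.
Matching on l.team_id = r.team_id.
Matched pairs: 2; unmatched l rows kept: 2; unmatched r rows kept: 3.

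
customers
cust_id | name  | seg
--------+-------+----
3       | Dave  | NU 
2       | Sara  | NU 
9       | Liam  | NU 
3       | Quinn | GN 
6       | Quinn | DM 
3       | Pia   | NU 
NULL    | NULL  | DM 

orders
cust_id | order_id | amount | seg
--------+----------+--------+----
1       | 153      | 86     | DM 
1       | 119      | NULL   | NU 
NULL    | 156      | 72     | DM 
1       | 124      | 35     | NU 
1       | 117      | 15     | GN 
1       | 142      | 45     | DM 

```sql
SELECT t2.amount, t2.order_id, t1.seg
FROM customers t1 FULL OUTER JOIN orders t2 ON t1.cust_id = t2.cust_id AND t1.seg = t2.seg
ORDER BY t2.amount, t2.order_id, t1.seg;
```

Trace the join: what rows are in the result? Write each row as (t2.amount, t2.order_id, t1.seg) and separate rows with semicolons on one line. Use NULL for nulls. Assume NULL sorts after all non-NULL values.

FULL OUTER JOIN keeps every row from both sides; unmatched rows get NULL for the other side's columns.
Matching on t1.cust_id = t2.cust_id AND t1.seg = t2.seg. A NULL in a compared column never satisfies the condition.
Matched pairs: 0; unmatched t1 rows kept: 7; unmatched t2 rows kept: 6.

(15, 117, NULL); (35, 124, NULL); (45, 142, NULL); (72, 156, NULL); (86, 153, NULL); (NULL, 119, NULL); (NULL, NULL, DM); (NULL, NULL, DM); (NULL, NULL, GN); (NULL, NULL, NU); (NULL, NULL, NU); (NULL, NULL, NU); (NULL, NULL, NU)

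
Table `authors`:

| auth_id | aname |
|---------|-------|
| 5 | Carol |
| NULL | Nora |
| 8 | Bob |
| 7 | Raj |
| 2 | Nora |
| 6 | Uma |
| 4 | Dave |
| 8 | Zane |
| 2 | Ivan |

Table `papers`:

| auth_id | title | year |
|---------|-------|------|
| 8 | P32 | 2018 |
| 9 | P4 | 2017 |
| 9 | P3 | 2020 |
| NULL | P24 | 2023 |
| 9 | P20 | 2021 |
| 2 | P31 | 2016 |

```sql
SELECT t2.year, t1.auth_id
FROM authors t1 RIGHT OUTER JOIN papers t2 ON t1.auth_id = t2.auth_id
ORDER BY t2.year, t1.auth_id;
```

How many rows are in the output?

8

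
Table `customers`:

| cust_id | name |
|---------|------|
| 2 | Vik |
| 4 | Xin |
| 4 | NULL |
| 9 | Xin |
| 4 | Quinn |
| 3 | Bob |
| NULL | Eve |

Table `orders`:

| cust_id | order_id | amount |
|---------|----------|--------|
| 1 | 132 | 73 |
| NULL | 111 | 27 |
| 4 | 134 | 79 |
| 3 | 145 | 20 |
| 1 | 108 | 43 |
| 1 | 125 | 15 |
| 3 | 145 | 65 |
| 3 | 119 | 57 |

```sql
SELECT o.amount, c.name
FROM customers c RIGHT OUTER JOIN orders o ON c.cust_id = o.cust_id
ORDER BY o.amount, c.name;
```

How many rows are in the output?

RIGHT JOIN keeps every row from `orders`; unmatched rows get NULL for `customers`'s columns.
Matching on c.cust_id = o.cust_id. A NULL in a compared column never satisfies the condition.
Matched pairs: 6; unmatched o rows kept: 4.
Total: 6 matched + 4 padded = 10 rows.

10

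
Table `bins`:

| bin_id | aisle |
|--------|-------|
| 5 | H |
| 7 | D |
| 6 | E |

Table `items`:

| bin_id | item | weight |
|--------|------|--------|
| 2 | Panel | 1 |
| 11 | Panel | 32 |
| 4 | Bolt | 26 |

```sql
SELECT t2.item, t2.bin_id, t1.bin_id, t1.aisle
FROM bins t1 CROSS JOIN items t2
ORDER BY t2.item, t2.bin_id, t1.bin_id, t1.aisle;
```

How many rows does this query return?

9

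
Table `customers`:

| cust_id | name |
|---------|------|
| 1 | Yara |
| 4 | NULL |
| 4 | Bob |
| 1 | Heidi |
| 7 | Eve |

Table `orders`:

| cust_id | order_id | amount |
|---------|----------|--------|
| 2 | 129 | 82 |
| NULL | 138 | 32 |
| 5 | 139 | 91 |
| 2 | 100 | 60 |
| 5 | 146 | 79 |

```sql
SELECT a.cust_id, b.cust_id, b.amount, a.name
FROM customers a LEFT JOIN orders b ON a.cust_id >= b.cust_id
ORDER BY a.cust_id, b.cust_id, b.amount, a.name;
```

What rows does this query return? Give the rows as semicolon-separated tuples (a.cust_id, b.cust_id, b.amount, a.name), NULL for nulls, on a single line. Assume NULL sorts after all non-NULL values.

(1, NULL, NULL, Heidi); (1, NULL, NULL, Yara); (4, 2, 60, Bob); (4, 2, 60, NULL); (4, 2, 82, Bob); (4, 2, 82, NULL); (7, 2, 60, Eve); (7, 2, 82, Eve); (7, 5, 79, Eve); (7, 5, 91, Eve)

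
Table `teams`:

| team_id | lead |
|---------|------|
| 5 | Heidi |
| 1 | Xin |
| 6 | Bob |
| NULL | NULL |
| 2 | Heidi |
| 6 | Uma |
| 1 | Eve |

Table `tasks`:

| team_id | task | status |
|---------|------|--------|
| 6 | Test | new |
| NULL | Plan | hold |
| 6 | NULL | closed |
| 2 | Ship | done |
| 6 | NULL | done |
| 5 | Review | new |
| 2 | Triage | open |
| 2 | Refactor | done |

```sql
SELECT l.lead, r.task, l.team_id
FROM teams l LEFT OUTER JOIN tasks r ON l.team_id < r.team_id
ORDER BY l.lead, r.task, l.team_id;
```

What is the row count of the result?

24

LEFT JOIN keeps every row from `teams`; unmatched rows get NULL for `tasks`'s columns.
Matching on l.team_id < r.team_id. A NULL in a compared column never satisfies the condition.
- l[0] team_id=5 → 3 match(es) in r → 3 row(s).
- l[1] team_id=1 → 7 match(es) in r → 7 row(s).
- l[2] team_id=6 → no match; kept with NULLs on the r side.
- l[3] team_id=NULL → no match; kept with NULLs on the r side.
- l[4] team_id=2 → 4 match(es) in r → 4 row(s).
- l[5] team_id=6 → no match; kept with NULLs on the r side.
- l[6] team_id=1 → 7 match(es) in r → 7 row(s).
Total: 21 matched + 3 padded = 24 rows.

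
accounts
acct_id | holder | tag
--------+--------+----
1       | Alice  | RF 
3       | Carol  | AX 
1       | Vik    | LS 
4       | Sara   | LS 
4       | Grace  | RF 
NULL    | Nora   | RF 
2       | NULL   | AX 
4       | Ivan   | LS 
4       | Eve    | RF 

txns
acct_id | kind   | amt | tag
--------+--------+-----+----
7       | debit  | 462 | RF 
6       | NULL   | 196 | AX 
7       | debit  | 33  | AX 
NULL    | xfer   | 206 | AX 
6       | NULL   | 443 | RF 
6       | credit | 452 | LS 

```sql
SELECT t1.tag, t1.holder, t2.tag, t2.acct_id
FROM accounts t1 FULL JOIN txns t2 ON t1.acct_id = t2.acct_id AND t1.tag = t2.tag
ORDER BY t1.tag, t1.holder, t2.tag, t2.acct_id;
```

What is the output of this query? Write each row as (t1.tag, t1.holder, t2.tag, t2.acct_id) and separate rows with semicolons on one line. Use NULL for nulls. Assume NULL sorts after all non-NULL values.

FULL OUTER JOIN keeps every row from both sides; unmatched rows get NULL for the other side's columns.
Matching on t1.acct_id = t2.acct_id AND t1.tag = t2.tag. A NULL in a compared column never satisfies the condition.
- t1[0] acct_id=1, tag=RF → no match; kept with NULLs on the t2 side.
- t1[1] acct_id=3, tag=AX → no match; kept with NULLs on the t2 side.
- t1[2] acct_id=1, tag=LS → no match; kept with NULLs on the t2 side.
- t1[3] acct_id=4, tag=LS → no match; kept with NULLs on the t2 side.
- t1[4] acct_id=4, tag=RF → no match; kept with NULLs on the t2 side.
- t1[5] acct_id=NULL, tag=RF → no match; kept with NULLs on the t2 side.
- t1[6] acct_id=2, tag=AX → no match; kept with NULLs on the t2 side.
- t1[7] acct_id=4, tag=LS → no match; kept with NULLs on the t2 side.
- t1[8] acct_id=4, tag=RF → no match; kept with NULLs on the t2 side.
- 6 row(s) from t2 found no t1 partner → padded with NULL.

(AX, Carol, NULL, NULL); (AX, NULL, NULL, NULL); (LS, Ivan, NULL, NULL); (LS, Sara, NULL, NULL); (LS, Vik, NULL, NULL); (RF, Alice, NULL, NULL); (RF, Eve, NULL, NULL); (RF, Grace, NULL, NULL); (RF, Nora, NULL, NULL); (NULL, NULL, AX, 6); (NULL, NULL, AX, 7); (NULL, NULL, AX, NULL); (NULL, NULL, LS, 6); (NULL, NULL, RF, 6); (NULL, NULL, RF, 7)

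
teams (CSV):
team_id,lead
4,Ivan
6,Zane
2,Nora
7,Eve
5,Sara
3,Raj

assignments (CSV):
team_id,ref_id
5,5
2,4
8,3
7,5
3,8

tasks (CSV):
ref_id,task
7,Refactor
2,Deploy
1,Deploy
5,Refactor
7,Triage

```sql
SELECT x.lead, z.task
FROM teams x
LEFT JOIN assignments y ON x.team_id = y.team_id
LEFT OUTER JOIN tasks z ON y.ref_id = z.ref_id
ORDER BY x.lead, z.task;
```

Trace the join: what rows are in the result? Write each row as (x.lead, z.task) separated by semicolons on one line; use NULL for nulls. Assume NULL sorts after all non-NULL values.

(Eve, Refactor); (Ivan, NULL); (Nora, NULL); (Raj, NULL); (Sara, Refactor); (Zane, NULL)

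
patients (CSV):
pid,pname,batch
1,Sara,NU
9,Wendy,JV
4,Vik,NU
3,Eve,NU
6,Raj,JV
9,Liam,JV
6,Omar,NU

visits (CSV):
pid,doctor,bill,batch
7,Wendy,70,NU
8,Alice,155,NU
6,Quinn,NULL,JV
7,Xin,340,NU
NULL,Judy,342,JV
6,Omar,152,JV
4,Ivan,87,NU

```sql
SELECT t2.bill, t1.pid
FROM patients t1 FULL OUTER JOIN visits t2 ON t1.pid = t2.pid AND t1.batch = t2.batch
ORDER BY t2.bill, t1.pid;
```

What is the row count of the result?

12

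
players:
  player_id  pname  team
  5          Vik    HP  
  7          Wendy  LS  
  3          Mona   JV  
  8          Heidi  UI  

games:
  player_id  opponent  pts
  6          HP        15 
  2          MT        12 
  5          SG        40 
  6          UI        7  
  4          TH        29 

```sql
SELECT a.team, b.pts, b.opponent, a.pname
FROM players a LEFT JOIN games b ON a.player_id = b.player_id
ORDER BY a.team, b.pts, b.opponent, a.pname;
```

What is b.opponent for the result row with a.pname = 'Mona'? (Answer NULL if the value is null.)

NULL

LEFT JOIN keeps every row from `players`; unmatched rows get NULL for `games`'s columns.
Matching on a.player_id = b.player_id.
- a row (player_id=5): matches 1 b row(s) → 1 output row(s).
- a row (player_id=7): no match → kept, b columns NULL.
- a row (player_id=3): no match → kept, b columns NULL.
- a row (player_id=8): no match → kept, b columns NULL.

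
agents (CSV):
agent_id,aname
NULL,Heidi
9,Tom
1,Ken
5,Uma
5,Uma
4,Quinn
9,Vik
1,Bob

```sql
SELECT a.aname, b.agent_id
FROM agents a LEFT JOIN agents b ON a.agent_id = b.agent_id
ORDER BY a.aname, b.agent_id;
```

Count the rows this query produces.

14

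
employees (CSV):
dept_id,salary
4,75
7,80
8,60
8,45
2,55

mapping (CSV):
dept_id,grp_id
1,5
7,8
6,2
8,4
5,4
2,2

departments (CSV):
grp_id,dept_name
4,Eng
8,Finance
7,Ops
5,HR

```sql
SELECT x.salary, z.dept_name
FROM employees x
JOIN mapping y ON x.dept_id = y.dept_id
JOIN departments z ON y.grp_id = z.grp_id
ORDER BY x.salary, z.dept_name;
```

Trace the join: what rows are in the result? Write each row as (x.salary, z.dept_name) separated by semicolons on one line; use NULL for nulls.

(45, Eng); (60, Eng); (80, Finance)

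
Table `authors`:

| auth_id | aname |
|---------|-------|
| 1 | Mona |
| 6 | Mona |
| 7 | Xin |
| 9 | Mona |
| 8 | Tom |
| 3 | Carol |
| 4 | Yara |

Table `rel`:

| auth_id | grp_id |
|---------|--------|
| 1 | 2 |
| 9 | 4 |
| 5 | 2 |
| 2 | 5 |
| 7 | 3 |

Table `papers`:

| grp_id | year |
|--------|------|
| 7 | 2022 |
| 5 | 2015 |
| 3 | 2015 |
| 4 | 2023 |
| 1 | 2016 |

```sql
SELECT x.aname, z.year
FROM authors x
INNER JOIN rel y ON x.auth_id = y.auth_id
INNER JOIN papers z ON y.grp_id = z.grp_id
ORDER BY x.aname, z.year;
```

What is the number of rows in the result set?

Joins associate left-to-right: authors INNER JOIN rel on auth_id gives 3 intermediate row(s).
Then INNER JOIN `papers z` on grp_id: keep only rows whose y.grp_id appears in z.
Result: 2 row(s).

2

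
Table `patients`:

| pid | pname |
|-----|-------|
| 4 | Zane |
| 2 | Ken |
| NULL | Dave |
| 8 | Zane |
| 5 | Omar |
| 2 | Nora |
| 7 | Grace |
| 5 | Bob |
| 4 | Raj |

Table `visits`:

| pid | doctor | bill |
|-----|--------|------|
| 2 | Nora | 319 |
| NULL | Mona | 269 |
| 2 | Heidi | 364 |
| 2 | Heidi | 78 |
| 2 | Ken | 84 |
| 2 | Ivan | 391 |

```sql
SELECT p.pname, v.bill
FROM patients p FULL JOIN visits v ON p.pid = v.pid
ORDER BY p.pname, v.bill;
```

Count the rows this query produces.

FULL OUTER JOIN keeps every row from both sides; unmatched rows get NULL for the other side's columns.
Matching on p.pid = v.pid. A NULL in a compared column never satisfies the condition.
Matched pairs: 10; unmatched p rows kept: 7; unmatched v rows kept: 1.
Total: 10 matched + 8 padded = 18 rows.

18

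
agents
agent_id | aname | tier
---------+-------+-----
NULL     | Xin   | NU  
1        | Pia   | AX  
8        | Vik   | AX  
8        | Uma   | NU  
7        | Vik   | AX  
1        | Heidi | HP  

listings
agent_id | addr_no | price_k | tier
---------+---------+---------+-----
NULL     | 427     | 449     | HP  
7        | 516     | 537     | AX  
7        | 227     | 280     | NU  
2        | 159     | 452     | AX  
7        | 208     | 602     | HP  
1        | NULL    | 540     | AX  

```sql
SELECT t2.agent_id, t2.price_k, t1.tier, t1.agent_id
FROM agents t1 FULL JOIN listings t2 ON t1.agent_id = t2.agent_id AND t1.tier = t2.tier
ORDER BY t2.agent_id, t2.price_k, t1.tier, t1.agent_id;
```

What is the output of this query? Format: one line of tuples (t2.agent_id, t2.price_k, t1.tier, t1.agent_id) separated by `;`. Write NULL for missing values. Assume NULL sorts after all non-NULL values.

(1, 540, AX, 1); (2, 452, NULL, NULL); (7, 280, NULL, NULL); (7, 537, AX, 7); (7, 602, NULL, NULL); (NULL, 449, NULL, NULL); (NULL, NULL, AX, 8); (NULL, NULL, HP, 1); (NULL, NULL, NU, 8); (NULL, NULL, NU, NULL)

FULL OUTER JOIN keeps every row from both sides; unmatched rows get NULL for the other side's columns.
Matching on t1.agent_id = t2.agent_id AND t1.tier = t2.tier. A NULL in a compared column never satisfies the condition.
Matched pairs: 2; unmatched t1 rows kept: 4; unmatched t2 rows kept: 4.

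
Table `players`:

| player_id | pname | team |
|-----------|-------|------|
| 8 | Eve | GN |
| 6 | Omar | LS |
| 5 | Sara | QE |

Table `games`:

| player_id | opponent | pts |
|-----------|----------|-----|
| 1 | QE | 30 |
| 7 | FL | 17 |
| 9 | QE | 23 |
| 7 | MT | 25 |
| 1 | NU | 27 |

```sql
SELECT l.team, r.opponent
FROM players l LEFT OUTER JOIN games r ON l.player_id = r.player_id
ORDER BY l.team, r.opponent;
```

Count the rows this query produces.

3

LEFT JOIN keeps every row from `players`; unmatched rows get NULL for `games`'s columns.
Matching on l.player_id = r.player_id.
- player_id=8: no r row matches, row kept with r columns NULL.
- player_id=6: no r row matches, row kept with r columns NULL.
- player_id=5: no r row matches, row kept with r columns NULL.
Total: 0 matched + 3 padded = 3 rows.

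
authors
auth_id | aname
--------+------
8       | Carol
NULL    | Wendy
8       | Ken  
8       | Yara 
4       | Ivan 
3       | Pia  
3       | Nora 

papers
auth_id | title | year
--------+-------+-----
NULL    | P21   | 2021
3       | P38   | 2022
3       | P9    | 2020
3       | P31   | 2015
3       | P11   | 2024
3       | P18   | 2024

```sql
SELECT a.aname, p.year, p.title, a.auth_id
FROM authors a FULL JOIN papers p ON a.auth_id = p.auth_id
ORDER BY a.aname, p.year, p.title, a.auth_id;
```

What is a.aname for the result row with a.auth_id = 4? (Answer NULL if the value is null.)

Ivan

FULL OUTER JOIN keeps every row from both sides; unmatched rows get NULL for the other side's columns.
Matching on a.auth_id = p.auth_id. A NULL in a compared column never satisfies the condition.
Matched pairs: 10; unmatched a rows kept: 5; unmatched p rows kept: 1.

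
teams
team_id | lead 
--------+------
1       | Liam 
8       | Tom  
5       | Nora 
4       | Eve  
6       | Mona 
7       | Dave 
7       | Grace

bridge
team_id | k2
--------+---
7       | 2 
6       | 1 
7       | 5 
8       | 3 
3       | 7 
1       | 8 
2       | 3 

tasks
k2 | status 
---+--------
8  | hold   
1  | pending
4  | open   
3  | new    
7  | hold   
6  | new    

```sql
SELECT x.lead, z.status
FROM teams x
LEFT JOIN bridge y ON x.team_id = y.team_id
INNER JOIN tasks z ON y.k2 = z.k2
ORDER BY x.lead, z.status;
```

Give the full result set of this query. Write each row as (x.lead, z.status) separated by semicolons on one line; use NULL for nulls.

(Liam, hold); (Mona, pending); (Tom, new)

Evaluate left to right. First `teams x LEFT JOIN bridge y` on team_id: 9 row(s).
Then INNER JOIN `tasks z` on k2: keep only rows whose y.k2 appears in z.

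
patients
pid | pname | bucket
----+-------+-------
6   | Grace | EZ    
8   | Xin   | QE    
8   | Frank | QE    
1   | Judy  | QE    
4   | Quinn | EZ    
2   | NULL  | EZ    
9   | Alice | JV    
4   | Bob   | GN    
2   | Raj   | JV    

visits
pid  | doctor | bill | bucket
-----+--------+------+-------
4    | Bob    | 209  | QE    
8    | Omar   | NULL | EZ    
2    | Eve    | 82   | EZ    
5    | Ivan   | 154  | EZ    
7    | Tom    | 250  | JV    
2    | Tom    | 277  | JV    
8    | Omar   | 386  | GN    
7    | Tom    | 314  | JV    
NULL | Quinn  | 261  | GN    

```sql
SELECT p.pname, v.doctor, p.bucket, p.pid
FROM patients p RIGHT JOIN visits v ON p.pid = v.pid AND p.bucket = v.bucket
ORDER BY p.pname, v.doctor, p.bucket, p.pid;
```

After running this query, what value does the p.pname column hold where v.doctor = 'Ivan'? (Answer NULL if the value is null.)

NULL

RIGHT JOIN keeps every row from `visits`; unmatched rows get NULL for `patients`'s columns.
Matching on p.pid = v.pid AND p.bucket = v.bucket. A NULL in a compared column never satisfies the condition.
Matched pairs: 2; unmatched v rows kept: 7.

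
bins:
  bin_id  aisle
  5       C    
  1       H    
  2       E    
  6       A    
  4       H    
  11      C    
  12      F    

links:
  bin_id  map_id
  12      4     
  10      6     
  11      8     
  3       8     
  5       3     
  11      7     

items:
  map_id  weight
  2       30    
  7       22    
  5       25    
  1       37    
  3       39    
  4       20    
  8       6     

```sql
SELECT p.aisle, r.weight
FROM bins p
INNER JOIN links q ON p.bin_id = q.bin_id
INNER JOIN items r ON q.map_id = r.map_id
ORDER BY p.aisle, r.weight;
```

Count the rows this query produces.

4

Step 1 — p INNER JOIN q on bin_id → 4 row(s).
Then INNER JOIN `items r` on map_id: keep only rows whose q.map_id appears in r.
Result: 4 row(s).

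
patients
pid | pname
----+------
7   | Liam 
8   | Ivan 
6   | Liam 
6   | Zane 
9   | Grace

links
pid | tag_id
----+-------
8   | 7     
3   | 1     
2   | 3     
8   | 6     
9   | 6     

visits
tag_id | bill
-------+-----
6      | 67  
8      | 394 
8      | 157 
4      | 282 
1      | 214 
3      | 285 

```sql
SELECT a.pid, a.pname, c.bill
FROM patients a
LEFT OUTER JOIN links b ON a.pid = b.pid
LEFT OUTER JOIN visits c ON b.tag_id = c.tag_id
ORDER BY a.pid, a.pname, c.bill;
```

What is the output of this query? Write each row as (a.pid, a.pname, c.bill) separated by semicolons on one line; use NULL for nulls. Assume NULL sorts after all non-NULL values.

Evaluate left to right. First `patients a LEFT JOIN links b` on pid: 6 row(s).
Then LEFT JOIN `visits c` on tag_id: each of those 6 rows is kept; rows whose b.tag_id has no match in c get NULL for c's columns.

(6, Liam, NULL); (6, Zane, NULL); (7, Liam, NULL); (8, Ivan, 67); (8, Ivan, NULL); (9, Grace, 67)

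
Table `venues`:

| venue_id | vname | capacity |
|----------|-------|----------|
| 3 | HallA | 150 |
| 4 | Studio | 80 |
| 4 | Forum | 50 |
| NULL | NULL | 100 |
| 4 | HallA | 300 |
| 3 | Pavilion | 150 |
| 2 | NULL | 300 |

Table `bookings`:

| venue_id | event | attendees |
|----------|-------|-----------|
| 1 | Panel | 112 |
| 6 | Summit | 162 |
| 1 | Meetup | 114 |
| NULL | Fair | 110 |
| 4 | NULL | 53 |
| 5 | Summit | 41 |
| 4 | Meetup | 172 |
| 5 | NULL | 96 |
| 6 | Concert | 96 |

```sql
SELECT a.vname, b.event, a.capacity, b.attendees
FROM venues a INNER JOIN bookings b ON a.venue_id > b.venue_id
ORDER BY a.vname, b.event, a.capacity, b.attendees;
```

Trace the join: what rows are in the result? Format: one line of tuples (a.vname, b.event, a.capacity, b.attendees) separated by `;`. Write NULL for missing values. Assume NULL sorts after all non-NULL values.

INNER JOIN keeps only pairs where the ON condition holds.
Matching on a.venue_id > b.venue_id. A NULL in a compared column never satisfies the condition.
Matched pairs: 12.

(Forum, Meetup, 50, 114); (Forum, Panel, 50, 112); (HallA, Meetup, 150, 114); (HallA, Meetup, 300, 114); (HallA, Panel, 150, 112); (HallA, Panel, 300, 112); (Pavilion, Meetup, 150, 114); (Pavilion, Panel, 150, 112); (Studio, Meetup, 80, 114); (Studio, Panel, 80, 112); (NULL, Meetup, 300, 114); (NULL, Panel, 300, 112)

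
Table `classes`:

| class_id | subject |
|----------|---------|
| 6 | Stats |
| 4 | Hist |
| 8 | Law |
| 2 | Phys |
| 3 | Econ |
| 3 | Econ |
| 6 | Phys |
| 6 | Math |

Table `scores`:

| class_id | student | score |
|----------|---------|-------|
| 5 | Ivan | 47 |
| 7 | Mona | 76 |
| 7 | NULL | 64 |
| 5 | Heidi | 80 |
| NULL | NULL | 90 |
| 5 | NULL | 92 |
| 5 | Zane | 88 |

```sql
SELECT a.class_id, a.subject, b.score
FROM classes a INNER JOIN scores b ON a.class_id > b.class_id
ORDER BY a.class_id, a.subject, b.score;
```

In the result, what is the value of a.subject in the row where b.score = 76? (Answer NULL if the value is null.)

Law

INNER JOIN keeps only pairs where the ON condition holds.
Matching on a.class_id > b.class_id. A NULL in a compared column never satisfies the condition.
- a (class_id=6) pairs with 4 row(s) of b.
- a (class_id=4) has no partner → excluded.
- a (class_id=8) pairs with 6 row(s) of b.
- a (class_id=2) has no partner → excluded.
- a (class_id=3) has no partner → excluded.
- a (class_id=3) has no partner → excluded.
- a (class_id=6) pairs with 4 row(s) of b.
- a (class_id=6) pairs with 4 row(s) of b.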